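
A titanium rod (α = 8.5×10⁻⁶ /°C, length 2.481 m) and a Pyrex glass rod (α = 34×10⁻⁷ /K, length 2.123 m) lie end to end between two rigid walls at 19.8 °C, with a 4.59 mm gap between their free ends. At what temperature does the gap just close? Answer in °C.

Gap closes when ΔL₁ + ΔL₂ = 4.59 mm = 4.59×10⁻³ m
(α₁L₁ + α₂L₂)ΔT = g
α₁L₁ + α₂L₂ = 8.5×10⁻⁶×2.481 + 34×10⁻⁷×2.123 = 2.83067×10⁻⁵ m/K
ΔT = 4.59×10⁻³ / 2.83067×10⁻⁵ = 162.15 K
T = 19.8 + 162.15 = 181.95 °C

T = 182 °C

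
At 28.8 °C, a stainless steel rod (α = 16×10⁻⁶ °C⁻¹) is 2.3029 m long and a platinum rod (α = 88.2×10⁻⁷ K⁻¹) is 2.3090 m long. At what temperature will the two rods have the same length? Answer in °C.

L₁(1 + α₁ΔT) = L₂(1 + α₂ΔT) ⇒ ΔT = (L₂ − L₁)/(α₁L₁ − α₂L₂)
L₂ − L₁ = 2.3090 − 2.3029 = 6.10×10⁻³ m
α₁L₁ − α₂L₂ = 16×10⁻⁶×2.3029 − 88.2×10⁻⁷×2.3090 = 1.648102×10⁻⁵ m/K
ΔT = 6.10×10⁻³ / 1.648102×10⁻⁵ = 370.123 K
T = 28.8 + 370.123 = 398.923 °C

T = 398.9 °C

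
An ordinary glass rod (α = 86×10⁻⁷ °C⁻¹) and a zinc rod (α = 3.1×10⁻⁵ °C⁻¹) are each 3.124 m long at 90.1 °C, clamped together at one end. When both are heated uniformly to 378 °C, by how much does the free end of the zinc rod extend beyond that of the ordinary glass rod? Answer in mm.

20.1 mm

ΔT = 287.9 K
ordinary glass: ΔL = 86×10⁻⁷ × 3.124 m × 287.9 = 7.7348×10⁻³ m = 7.7348 mm
zinc: ΔL = 3.1×10⁻⁵ × 3.124 m × 287.9 = 2.7881×10⁻² m = 27.881 mm
difference = 27.881 − 7.7348 = 20.1462 mm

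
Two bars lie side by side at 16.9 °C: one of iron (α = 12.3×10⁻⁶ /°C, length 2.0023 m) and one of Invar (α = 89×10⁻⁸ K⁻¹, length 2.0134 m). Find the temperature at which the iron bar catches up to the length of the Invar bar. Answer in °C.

L₁(1 + α₁ΔT) = L₂(1 + α₂ΔT) ⇒ ΔT = (L₂ − L₁)/(α₁L₁ − α₂L₂)
L₂ − L₁ = 2.0134 − 2.0023 = 1.11×10⁻² m
α₁L₁ − α₂L₂ = 12.3×10⁻⁶×2.0023 − 89×10⁻⁸×2.0134 = 2.2836364×10⁻⁵ m/K
ΔT = 1.11×10⁻² / 2.2836364×10⁻⁵ = 486.067 K
T = 16.9 + 486.067 = 502.967 °C

T = 503.0 °C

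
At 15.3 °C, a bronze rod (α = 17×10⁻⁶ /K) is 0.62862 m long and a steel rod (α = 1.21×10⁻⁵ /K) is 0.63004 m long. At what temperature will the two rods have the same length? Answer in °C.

Equal length when α₁L₁ΔT − α₂L₂ΔT = L₂ − L₁ = 1.42×10⁻³ m
α₁L₁ = 1.068654×10⁻⁵, α₂L₂ = 7.623484×10⁻⁶ → Δ(αL) = 3.063056×10⁻⁶ m/K
ΔT = 1.42×10⁻³ / 3.063056×10⁻⁶ = 463.589 K, so T = 15.3 + 463.589 = 478.889 °C

T = 478.9 °C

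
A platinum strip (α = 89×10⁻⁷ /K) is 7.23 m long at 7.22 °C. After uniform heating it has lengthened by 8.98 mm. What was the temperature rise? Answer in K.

ΔT = 140 K

ΔL = αL₀ΔT ⇒ ΔT = ΔL / (αL₀)
ΔT = 8.98×10⁻³ m / (89×10⁻⁷ × 7.23 m) = 139.56 K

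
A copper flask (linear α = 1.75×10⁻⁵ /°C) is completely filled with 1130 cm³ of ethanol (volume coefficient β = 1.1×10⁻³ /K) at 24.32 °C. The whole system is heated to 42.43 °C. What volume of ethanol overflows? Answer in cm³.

21.4 cm³

The flask also expands: β_container ≈ 3α = 5.25×10⁻⁵ /K
Net overflow = V₀(β_liq − 3α_cont)ΔT
β − 3α = 1.10×10⁻³ − 5.25×10⁻⁵ = 1.0475×10⁻³ /K; ΔT = 18.11 K
ΔV = 1130 × 1.0475×10⁻³ × 18.11 = 21.4 cm³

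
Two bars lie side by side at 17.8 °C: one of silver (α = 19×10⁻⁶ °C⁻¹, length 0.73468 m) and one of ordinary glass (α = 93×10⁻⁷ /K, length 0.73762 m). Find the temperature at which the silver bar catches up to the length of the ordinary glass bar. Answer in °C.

T = 431.9 °C

L₁(1 + α₁ΔT) = L₂(1 + α₂ΔT) ⇒ ΔT = (L₂ − L₁)/(α₁L₁ − α₂L₂)
L₂ − L₁ = 0.73762 − 0.73468 = 2.94×10⁻³ m
α₁L₁ − α₂L₂ = 19×10⁻⁶×0.73468 − 93×10⁻⁷×0.73762 = 7.099054×10⁻⁶ m/K
ΔT = 2.94×10⁻³ / 7.099054×10⁻⁶ = 414.140 K
T = 17.8 + 414.140 = 431.940 °C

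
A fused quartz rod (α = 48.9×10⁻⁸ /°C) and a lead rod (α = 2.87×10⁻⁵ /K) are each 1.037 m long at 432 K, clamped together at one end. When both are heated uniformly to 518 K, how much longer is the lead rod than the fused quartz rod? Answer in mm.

ΔT = 86 K
fused quartz: ΔL = 48.9×10⁻⁸ × 1.037 m × 86 = 4.3610×10⁻⁵ m = 0.043610 mm
lead: ΔL = 2.87×10⁻⁵ × 1.037 m × 86 = 2.5595×10⁻³ m = 2.5595 mm
difference = 2.5595 − 0.043610 = 2.51589 mm

2.52 mm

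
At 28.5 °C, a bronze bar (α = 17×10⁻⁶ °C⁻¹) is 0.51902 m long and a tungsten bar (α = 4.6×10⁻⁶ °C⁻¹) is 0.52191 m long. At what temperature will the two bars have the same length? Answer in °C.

T = 478.5 °C

Equal length when α₁L₁ΔT − α₂L₂ΔT = L₂ − L₁ = 2.89×10⁻³ m
α₁L₁ = 8.82334×10⁻⁶, α₂L₂ = 2.400786×10⁻⁶ → Δ(αL) = 6.422554×10⁻⁶ m/K
ΔT = 2.89×10⁻³ / 6.422554×10⁻⁶ = 449.977 K, so T = 28.5 + 449.977 = 478.477 °C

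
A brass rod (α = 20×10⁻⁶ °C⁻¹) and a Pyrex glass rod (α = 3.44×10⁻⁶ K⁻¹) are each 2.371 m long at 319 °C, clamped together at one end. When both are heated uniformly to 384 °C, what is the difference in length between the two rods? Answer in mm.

2.55 mm

ΔT = 65 K
brass: ΔL = 20×10⁻⁶ × 2.371 m × 65 = 3.0823×10⁻³ m = 3.0823 mm
Pyrex glass: ΔL = 3.44×10⁻⁶ × 2.371 m × 65 = 5.3016×10⁻⁴ m = 0.53016 mm
difference = 3.0823 − 0.53016 = 2.55214 mm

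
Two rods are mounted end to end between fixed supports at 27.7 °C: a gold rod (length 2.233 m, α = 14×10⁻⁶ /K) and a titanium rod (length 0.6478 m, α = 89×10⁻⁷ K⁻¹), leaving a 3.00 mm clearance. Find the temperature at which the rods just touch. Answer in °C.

T = 109 °C

Gap closes when ΔL₁ + ΔL₂ = 3.00 mm = 3.00×10⁻³ m
(α₁L₁ + α₂L₂)ΔT = g
α₁L₁ + α₂L₂ = 14×10⁻⁶×2.233 + 89×10⁻⁷×0.6478 = 3.702742×10⁻⁵ m/K
ΔT = 3.00×10⁻³ / 3.702742×10⁻⁵ = 81.02 K
T = 27.7 + 81.02 = 108.72 °C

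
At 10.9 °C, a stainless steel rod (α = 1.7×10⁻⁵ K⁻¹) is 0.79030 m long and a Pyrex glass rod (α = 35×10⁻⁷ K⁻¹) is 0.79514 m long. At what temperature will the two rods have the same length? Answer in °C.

T = 465.3 °C

L₁(1 + α₁ΔT) = L₂(1 + α₂ΔT) ⇒ ΔT = (L₂ − L₁)/(α₁L₁ − α₂L₂)
L₂ − L₁ = 0.79514 − 0.79030 = 4.84×10⁻³ m
α₁L₁ − α₂L₂ = 1.7×10⁻⁵×0.79030 − 35×10⁻⁷×0.79514 = 1.065211×10⁻⁵ m/K
ΔT = 4.84×10⁻³ / 1.065211×10⁻⁵ = 454.370 K
T = 10.9 + 454.370 = 465.270 °C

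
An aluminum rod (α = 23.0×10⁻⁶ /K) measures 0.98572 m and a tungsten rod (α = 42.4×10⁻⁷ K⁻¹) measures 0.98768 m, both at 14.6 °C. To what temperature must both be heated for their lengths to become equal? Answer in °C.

L₁(1 + α₁ΔT) = L₂(1 + α₂ΔT) ⇒ ΔT = (L₂ − L₁)/(α₁L₁ − α₂L₂)
L₂ − L₁ = 0.98768 − 0.98572 = 1.96×10⁻³ m
α₁L₁ − α₂L₂ = 23.0×10⁻⁶×0.98572 − 42.4×10⁻⁷×0.98768 = 1.84837968×10⁻⁵ m/K
ΔT = 1.96×10⁻³ / 1.84837968×10⁻⁵ = 106.039 K
T = 14.6 + 106.039 = 120.639 °C

T = 120.6 °C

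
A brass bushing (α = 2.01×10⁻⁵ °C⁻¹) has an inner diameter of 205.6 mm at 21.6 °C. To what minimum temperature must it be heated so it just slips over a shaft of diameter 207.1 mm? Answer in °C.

Required Δd = 207.1 − 205.6 = 1.5 mm
Δd = αd₀ΔT ⇒ ΔT = Δd/(αd₀) = 1.5 / (2.01×10⁻⁵ × 205.6) = 362.97 K
T_min = 21.6 + 362.97 = 384.57 °C

T = 385 °C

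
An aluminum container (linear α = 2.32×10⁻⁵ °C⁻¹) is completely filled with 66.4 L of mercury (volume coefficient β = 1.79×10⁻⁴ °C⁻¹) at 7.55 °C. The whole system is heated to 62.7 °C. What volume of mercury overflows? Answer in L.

0.401 L

The container also expands: β_container ≈ 3α = 6.96×10⁻⁵ /K
Net overflow = V₀(β_liq − 3α_cont)ΔT
β − 3α = 1.79×10⁻⁴ − 6.96×10⁻⁵ = 1.094×10⁻⁴ /K; ΔT = 55.15 K
ΔV = 66.4 × 1.094×10⁻⁴ × 55.15 = 0.401 L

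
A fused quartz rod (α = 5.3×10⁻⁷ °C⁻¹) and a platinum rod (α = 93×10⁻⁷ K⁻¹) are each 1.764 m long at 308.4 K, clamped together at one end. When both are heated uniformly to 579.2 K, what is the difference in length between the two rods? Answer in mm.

4.19 mm

ΔT = 270.8 K
fused quartz: ΔL = 5.3×10⁻⁷ × 1.764 m × 270.8 = 2.5318×10⁻⁴ m = 0.25318 mm
platinum: ΔL = 93×10⁻⁷ × 1.764 m × 270.8 = 4.4425×10⁻³ m = 4.4425 mm
difference = 4.4425 − 0.25318 = 4.18932 mm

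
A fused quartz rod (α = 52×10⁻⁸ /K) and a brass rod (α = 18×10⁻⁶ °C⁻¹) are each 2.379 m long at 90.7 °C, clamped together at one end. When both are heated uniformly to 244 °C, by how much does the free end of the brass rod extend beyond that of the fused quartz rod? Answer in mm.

ΔT = 153.3 K
fused quartz: ΔL = 52×10⁻⁸ × 2.379 m × 153.3 = 1.8964×10⁻⁴ m = 0.18964 mm
brass: ΔL = 18×10⁻⁶ × 2.379 m × 153.3 = 6.5646×10⁻³ m = 6.5646 mm
difference = 6.5646 − 0.18964 = 6.37496 mm

6.37 mm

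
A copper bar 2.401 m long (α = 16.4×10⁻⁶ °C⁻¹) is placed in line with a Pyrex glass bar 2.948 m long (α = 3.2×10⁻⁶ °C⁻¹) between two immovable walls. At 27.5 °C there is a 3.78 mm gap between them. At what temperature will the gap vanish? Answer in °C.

T = 105 °C

Gap closes when ΔL₁ + ΔL₂ = 3.78 mm = 3.78×10⁻³ m
(α₁L₁ + α₂L₂)ΔT = g
α₁L₁ + α₂L₂ = 16.4×10⁻⁶×2.401 + 3.2×10⁻⁶×2.948 = 4.881×10⁻⁵ m/K
ΔT = 3.78×10⁻³ / 4.881×10⁻⁵ = 77.44 K
T = 27.5 + 77.44 = 104.94 °C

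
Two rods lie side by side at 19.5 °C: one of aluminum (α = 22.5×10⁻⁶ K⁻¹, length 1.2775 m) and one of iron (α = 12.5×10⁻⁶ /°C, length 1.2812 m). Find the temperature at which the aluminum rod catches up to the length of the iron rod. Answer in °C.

Equal length when α₁L₁ΔT − α₂L₂ΔT = L₂ − L₁ = 3.70×10⁻³ m
α₁L₁ = 2.874375×10⁻⁵, α₂L₂ = 1.6015×10⁻⁵ → Δ(αL) = 1.272875×10⁻⁵ m/K
ΔT = 3.70×10⁻³ / 1.272875×10⁻⁵ = 290.681 K, so T = 19.5 + 290.681 = 310.181 °C

T = 310.2 °C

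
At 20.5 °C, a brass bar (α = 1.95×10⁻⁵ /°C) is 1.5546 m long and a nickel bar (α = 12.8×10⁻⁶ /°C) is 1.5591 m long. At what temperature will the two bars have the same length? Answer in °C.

T = 454.9 °C

L₁(1 + α₁ΔT) = L₂(1 + α₂ΔT) ⇒ ΔT = (L₂ − L₁)/(α₁L₁ − α₂L₂)
L₂ − L₁ = 1.5591 − 1.5546 = 4.50×10⁻³ m
α₁L₁ − α₂L₂ = 1.95×10⁻⁵×1.5546 − 12.8×10⁻⁶×1.5591 = 1.035822×10⁻⁵ m/K
ΔT = 4.50×10⁻³ / 1.035822×10⁻⁵ = 434.438 K
T = 20.5 + 434.438 = 454.938 °C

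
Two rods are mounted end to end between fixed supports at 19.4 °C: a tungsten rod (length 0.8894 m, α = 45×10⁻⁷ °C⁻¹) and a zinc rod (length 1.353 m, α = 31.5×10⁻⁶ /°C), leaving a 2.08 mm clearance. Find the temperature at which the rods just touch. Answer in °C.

T = 64.0 °C

α₁L₁ = 4.0023×10⁻⁶ m/K, α₂L₂ = 4.26195×10⁻⁵ m/K → total 4.66218×10⁻⁵ m/K
ΔT = g/(α₁L₁+α₂L₂) = 2.08×10⁻³ / 4.66218×10⁻⁵ = 44.614 K
T = 19.4 + 44.614 = 64.014 °C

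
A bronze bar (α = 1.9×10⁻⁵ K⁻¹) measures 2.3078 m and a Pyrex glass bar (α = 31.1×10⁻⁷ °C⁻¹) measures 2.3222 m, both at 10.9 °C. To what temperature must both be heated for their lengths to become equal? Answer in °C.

L₁(1 + α₁ΔT) = L₂(1 + α₂ΔT) ⇒ ΔT = (L₂ − L₁)/(α₁L₁ − α₂L₂)
L₂ − L₁ = 2.3222 − 2.3078 = 1.44×10⁻² m
α₁L₁ − α₂L₂ = 1.9×10⁻⁵×2.3078 − 31.1×10⁻⁷×2.3222 = 3.6626158×10⁻⁵ m/K
ΔT = 1.44×10⁻² / 3.6626158×10⁻⁵ = 393.162 K
T = 10.9 + 393.162 = 404.062 °C

T = 404.1 °C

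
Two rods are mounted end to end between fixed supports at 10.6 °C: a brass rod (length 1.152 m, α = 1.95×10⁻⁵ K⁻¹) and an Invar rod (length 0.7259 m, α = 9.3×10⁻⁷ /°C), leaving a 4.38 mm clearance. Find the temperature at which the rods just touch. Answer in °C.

T = 200 °C

Gap closes when ΔL₁ + ΔL₂ = 4.38 mm = 4.38×10⁻³ m
(α₁L₁ + α₂L₂)ΔT = g
α₁L₁ + α₂L₂ = 1.95×10⁻⁵×1.152 + 9.3×10⁻⁷×0.7259 = 2.3139087×10⁻⁵ m/K
ΔT = 4.38×10⁻³ / 2.3139087×10⁻⁵ = 189.29 K
T = 10.6 + 189.29 = 199.89 °C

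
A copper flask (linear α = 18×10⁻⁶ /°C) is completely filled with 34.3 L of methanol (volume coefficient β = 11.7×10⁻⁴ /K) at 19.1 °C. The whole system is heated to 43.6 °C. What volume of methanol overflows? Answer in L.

0.938 L

The flask also expands: β_container ≈ 3α = 5.4×10⁻⁵ /K
Net overflow = V₀(β_liq − 3α_cont)ΔT
β − 3α = 1.17×10⁻³ − 5.4×10⁻⁵ = 1.116×10⁻³ /K; ΔT = 24.5 K
ΔV = 34.3 × 1.116×10⁻³ × 24.5 = 0.938 L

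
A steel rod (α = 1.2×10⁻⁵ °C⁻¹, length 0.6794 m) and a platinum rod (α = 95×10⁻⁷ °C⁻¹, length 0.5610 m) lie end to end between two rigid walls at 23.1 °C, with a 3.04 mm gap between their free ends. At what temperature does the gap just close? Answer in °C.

T = 249 °C

α₁L₁ = 8.1528×10⁻⁶ m/K, α₂L₂ = 5.3295×10⁻⁶ m/K → total 1.34823×10⁻⁵ m/K
ΔT = g/(α₁L₁+α₂L₂) = 3.04×10⁻³ / 1.34823×10⁻⁵ = 225.48 K
T = 23.1 + 225.48 = 248.58 °C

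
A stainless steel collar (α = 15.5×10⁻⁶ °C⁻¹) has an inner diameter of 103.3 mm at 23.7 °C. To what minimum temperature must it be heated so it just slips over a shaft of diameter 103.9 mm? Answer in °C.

T = 398 °C

Required Δd = 103.9 − 103.3 = 0.6 mm
Δd = αd₀ΔT ⇒ ΔT = Δd/(αd₀) = 0.6 / (15.5×10⁻⁶ × 103.3) = 374.73 K
T_min = 23.7 + 374.73 = 398.43 °C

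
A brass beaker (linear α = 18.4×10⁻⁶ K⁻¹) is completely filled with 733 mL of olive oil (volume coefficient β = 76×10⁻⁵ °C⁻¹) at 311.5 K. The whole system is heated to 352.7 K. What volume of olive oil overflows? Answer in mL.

The beaker also expands: β_container ≈ 3α = 5.52×10⁻⁵ /K
Net overflow = V₀(β_liq − 3α_cont)ΔT
β − 3α = 7.60×10⁻⁴ − 5.52×10⁻⁵ = 7.048×10⁻⁴ /K; ΔT = 41.2 K
ΔV = 733 × 7.048×10⁻⁴ × 41.2 = 21.3 mL

21.3 mL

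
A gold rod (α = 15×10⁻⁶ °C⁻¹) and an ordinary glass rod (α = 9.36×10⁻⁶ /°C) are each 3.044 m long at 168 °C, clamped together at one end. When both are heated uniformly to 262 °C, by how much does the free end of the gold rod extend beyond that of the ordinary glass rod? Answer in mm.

ΔT = 94 K
gold: ΔL = 15×10⁻⁶ × 3.044 m × 94 = 4.2920×10⁻³ m = 4.2920 mm
ordinary glass: ΔL = 9.36×10⁻⁶ × 3.044 m × 94 = 2.6782×10⁻³ m = 2.6782 mm
difference = 4.2920 − 2.6782 = 1.6138 mm

1.61 mm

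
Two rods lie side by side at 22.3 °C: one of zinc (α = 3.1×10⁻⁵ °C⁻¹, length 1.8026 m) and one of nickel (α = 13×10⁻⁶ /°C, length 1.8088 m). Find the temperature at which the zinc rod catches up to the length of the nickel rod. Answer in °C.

T = 213.9 °C

Equal length when α₁L₁ΔT − α₂L₂ΔT = L₂ − L₁ = 6.20×10⁻³ m
α₁L₁ = 5.58806×10⁻⁵, α₂L₂ = 2.35144×10⁻⁵ → Δ(αL) = 3.23662×10⁻⁵ m/K
ΔT = 6.20×10⁻³ / 3.23662×10⁻⁵ = 191.558 K, so T = 22.3 + 191.558 = 213.858 °C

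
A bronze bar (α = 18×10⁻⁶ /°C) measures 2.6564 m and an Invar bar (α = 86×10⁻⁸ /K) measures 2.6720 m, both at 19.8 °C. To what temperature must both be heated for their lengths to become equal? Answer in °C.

T = 362.5 °C

Equal length when α₁L₁ΔT − α₂L₂ΔT = L₂ − L₁ = 1.56×10⁻² m
α₁L₁ = 4.78152×10⁻⁵, α₂L₂ = 2.29792×10⁻⁶ → Δ(αL) = 4.551728×10⁻⁵ m/K
ΔT = 1.56×10⁻² / 4.551728×10⁻⁵ = 342.727 K, so T = 19.8 + 342.727 = 362.527 °C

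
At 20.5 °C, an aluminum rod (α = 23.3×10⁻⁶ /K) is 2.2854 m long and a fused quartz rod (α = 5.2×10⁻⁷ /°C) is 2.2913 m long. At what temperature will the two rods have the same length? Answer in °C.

T = 133.8 °C

L₁(1 + α₁ΔT) = L₂(1 + α₂ΔT) ⇒ ΔT = (L₂ − L₁)/(α₁L₁ − α₂L₂)
L₂ − L₁ = 2.2913 − 2.2854 = 5.90×10⁻³ m
α₁L₁ − α₂L₂ = 23.3×10⁻⁶×2.2854 − 5.2×10⁻⁷×2.2913 = 5.2058344×10⁻⁵ m/K
ΔT = 5.90×10⁻³ / 5.2058344×10⁻⁵ = 113.334 K
T = 20.5 + 113.334 = 133.834 °C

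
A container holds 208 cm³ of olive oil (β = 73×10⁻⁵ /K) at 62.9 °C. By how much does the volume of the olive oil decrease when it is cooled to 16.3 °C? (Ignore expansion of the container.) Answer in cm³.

ΔV = 7.08 cm³

|ΔT| = |16.3 − 62.9| = 46.6 K
ΔV = βV₀ΔT = (73×10⁻⁵)(208)(46.6) = 7.08 cm³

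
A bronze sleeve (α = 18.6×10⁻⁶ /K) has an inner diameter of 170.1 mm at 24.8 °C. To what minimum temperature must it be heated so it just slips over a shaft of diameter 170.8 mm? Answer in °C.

T = 246 °C

Required Δd = 170.8 − 170.1 = 0.7 mm
Δd = αd₀ΔT ⇒ ΔT = Δd/(αd₀) = 0.7 / (18.6×10⁻⁶ × 170.1) = 221.25 K
T_min = 24.8 + 221.25 = 246.05 °C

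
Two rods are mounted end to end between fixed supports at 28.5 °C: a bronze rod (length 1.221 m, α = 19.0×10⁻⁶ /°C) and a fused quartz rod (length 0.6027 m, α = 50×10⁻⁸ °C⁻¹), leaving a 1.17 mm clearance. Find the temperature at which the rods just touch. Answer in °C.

T = 78.3 °C

α₁L₁ = 2.3199×10⁻⁵ m/K, α₂L₂ = 3.0135×10⁻⁷ m/K → total 2.350035×10⁻⁵ m/K
ΔT = g/(α₁L₁+α₂L₂) = 1.17×10⁻³ / 2.350035×10⁻⁵ = 49.786 K
T = 28.5 + 49.786 = 78.286 °C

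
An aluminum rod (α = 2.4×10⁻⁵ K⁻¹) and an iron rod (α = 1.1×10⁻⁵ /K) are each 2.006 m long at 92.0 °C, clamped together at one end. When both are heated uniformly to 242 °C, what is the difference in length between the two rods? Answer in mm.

ΔT = 150.0 K
aluminum: ΔL = 2.4×10⁻⁵ × 2.006 m × 150.0 = 7.2216×10⁻³ m = 7.2216 mm
iron: ΔL = 1.1×10⁻⁵ × 2.006 m × 150.0 = 3.3099×10⁻³ m = 3.3099 mm
difference = 7.2216 − 3.3099 = 3.9117 mm

3.91 mm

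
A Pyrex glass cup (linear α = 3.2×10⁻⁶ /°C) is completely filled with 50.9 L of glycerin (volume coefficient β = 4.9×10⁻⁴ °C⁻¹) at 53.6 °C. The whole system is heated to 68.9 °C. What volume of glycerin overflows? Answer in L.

The cup also expands: β_container ≈ 3α = 9.6×10⁻⁶ /K
Net overflow = V₀(β_liq − 3α_cont)ΔT
β − 3α = 4.90×10⁻⁴ − 9.6×10⁻⁶ = 4.804×10⁻⁴ /K; ΔT = 15.3 K
ΔV = 50.9 × 4.804×10⁻⁴ × 15.3 = 0.374 L

0.374 L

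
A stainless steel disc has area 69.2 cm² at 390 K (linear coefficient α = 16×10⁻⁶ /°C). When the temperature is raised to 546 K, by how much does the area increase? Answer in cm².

ΔA = 0.345 cm²

Area coefficient ≈ 2α; |ΔT| = 156 K
ΔA = 2αA₀ΔT = 2(16×10⁻⁶)(69.2)(156) = 0.345 cm²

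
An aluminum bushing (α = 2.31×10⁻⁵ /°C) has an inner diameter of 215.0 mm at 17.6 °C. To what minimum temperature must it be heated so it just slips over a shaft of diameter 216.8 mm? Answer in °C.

T = 380 °C

Required Δd = 216.8 − 215.0 = 1.8 mm
Δd = αd₀ΔT ⇒ ΔT = Δd/(αd₀) = 1.8 / (2.31×10⁻⁵ × 215.0) = 362.43 K
T_min = 17.6 + 362.43 = 380.03 °C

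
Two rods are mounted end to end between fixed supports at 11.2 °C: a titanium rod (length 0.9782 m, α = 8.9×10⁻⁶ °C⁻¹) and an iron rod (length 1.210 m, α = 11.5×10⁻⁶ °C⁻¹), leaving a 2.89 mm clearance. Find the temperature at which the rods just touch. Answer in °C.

T = 139 °C

α₁L₁ = 8.70598×10⁻⁶ m/K, α₂L₂ = 1.3915×10⁻⁵ m/K → total 2.262098×10⁻⁵ m/K
ΔT = g/(α₁L₁+α₂L₂) = 2.89×10⁻³ / 2.262098×10⁻⁵ = 127.76 K
T = 11.2 + 127.76 = 138.96 °C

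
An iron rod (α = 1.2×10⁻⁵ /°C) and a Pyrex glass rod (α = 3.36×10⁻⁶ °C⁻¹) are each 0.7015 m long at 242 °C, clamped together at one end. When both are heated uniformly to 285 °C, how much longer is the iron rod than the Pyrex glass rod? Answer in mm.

ΔT = 43 K
iron: ΔL = 1.2×10⁻⁵ × 0.7015 m × 43 = 3.6197×10⁻⁴ m = 0.36197 mm
Pyrex glass: ΔL = 3.36×10⁻⁶ × 0.7015 m × 43 = 1.0135×10⁻⁴ m = 0.10135 mm
difference = 0.36197 − 0.10135 = 0.26062 mm

0.261 mm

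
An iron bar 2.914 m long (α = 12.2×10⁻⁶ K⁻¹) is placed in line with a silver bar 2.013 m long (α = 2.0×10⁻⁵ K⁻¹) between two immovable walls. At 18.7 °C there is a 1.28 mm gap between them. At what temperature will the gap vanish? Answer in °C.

α₁L₁ = 3.55508×10⁻⁵ m/K, α₂L₂ = 4.026×10⁻⁵ m/K → total 7.58108×10⁻⁵ m/K
ΔT = g/(α₁L₁+α₂L₂) = 1.28×10⁻³ / 7.58108×10⁻⁵ = 16.884 K
T = 18.7 + 16.884 = 35.584 °C

T = 35.6 °C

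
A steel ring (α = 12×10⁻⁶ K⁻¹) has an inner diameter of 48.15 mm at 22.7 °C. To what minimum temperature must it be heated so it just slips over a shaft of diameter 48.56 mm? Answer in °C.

T = 732 °C

Required Δd = 48.56 − 48.15 = 0.41 mm
Δd = αd₀ΔT ⇒ ΔT = Δd/(αd₀) = 0.41 / (12×10⁻⁶ × 48.15) = 709.59 K
T_min = 22.7 + 709.59 = 732.29 °C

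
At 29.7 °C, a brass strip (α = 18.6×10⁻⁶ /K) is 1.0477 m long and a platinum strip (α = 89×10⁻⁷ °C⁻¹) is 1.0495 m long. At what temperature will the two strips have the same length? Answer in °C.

T = 207.1 °C

Equal length when α₁L₁ΔT − α₂L₂ΔT = L₂ − L₁ = 1.80×10⁻³ m
α₁L₁ = 1.948722×10⁻⁵, α₂L₂ = 9.34055×10⁻⁶ → Δ(αL) = 1.014667×10⁻⁵ m/K
ΔT = 1.80×10⁻³ / 1.014667×10⁻⁵ = 177.398 K, so T = 29.7 + 177.398 = 207.098 °C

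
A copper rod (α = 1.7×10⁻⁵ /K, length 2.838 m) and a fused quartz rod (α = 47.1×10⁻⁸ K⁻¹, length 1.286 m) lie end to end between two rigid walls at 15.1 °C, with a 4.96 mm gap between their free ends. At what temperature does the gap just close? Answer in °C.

α₁L₁ = 4.8246×10⁻⁵ m/K, α₂L₂ = 6.05706×10⁻⁷ m/K → total 4.8851706×10⁻⁵ m/K
ΔT = g/(α₁L₁+α₂L₂) = 4.96×10⁻³ / 4.8851706×10⁻⁵ = 101.53 K
T = 15.1 + 101.53 = 116.63 °C

T = 117 °C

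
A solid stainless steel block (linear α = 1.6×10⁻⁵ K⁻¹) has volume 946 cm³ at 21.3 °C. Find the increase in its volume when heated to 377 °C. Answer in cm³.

ΔV = 16.2 cm³

Isotropic solid: β ≈ 3α = 4.8×10⁻⁵ /K; ΔT = 355.7 K
ΔV = 3αV₀ΔT = 3(1.6×10⁻⁵)(946)(355.7) = 16.2 cm³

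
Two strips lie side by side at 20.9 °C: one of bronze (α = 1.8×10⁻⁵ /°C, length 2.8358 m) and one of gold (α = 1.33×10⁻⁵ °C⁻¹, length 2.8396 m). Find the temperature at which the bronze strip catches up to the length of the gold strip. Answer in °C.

L₁(1 + α₁ΔT) = L₂(1 + α₂ΔT) ⇒ ΔT = (L₂ − L₁)/(α₁L₁ − α₂L₂)
L₂ − L₁ = 2.8396 − 2.8358 = 3.80×10⁻³ m
α₁L₁ − α₂L₂ = 1.8×10⁻⁵×2.8358 − 1.33×10⁻⁵×2.8396 = 1.327772×10⁻⁵ m/K
ΔT = 3.80×10⁻³ / 1.327772×10⁻⁵ = 286.194 K
T = 20.9 + 286.194 = 307.094 °C

T = 307.1 °C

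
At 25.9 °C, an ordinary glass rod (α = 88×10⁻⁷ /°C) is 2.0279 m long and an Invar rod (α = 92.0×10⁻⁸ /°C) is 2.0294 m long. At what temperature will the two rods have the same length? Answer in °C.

T = 119.8 °C

Equal length when α₁L₁ΔT − α₂L₂ΔT = L₂ − L₁ = 1.50×10⁻³ m
α₁L₁ = 1.784552×10⁻⁵, α₂L₂ = 1.867048×10⁻⁶ → Δ(αL) = 1.5978472×10⁻⁵ m/K
ΔT = 1.50×10⁻³ / 1.5978472×10⁻⁵ = 93.876 K, so T = 25.9 + 93.876 = 119.776 °C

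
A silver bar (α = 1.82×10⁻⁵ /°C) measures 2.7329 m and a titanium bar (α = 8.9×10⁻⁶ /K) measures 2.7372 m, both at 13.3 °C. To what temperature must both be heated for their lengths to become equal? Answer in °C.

T = 182.7 °C

Equal length when α₁L₁ΔT − α₂L₂ΔT = L₂ − L₁ = 4.30×10⁻³ m
α₁L₁ = 4.973878×10⁻⁵, α₂L₂ = 2.436108×10⁻⁵ → Δ(αL) = 2.53777×10⁻⁵ m/K
ΔT = 4.30×10⁻³ / 2.53777×10⁻⁵ = 169.440 K, so T = 13.3 + 169.440 = 182.740 °C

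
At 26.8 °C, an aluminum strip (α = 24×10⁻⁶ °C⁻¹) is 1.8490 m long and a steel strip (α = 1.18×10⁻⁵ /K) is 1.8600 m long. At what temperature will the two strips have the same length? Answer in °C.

L₁(1 + α₁ΔT) = L₂(1 + α₂ΔT) ⇒ ΔT = (L₂ − L₁)/(α₁L₁ − α₂L₂)
L₂ − L₁ = 1.8600 − 1.8490 = 1.10×10⁻² m
α₁L₁ − α₂L₂ = 24×10⁻⁶×1.8490 − 1.18×10⁻⁵×1.8600 = 2.2428×10⁻⁵ m/K
ΔT = 1.10×10⁻² / 2.2428×10⁻⁵ = 490.458 K
T = 26.8 + 490.458 = 517.258 °C

T = 517.3 °C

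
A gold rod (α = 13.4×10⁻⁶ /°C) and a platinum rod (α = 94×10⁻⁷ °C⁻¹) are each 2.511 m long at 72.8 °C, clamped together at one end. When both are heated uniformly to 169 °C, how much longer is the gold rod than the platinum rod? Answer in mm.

0.966 mm

ΔT = 96.2 K
gold: ΔL = 13.4×10⁻⁶ × 2.511 m × 96.2 = 3.2369×10⁻³ m = 3.2369 mm
platinum: ΔL = 94×10⁻⁷ × 2.511 m × 96.2 = 2.2706×10⁻³ m = 2.2706 mm
difference = 3.2369 − 2.2706 = 0.9663 mm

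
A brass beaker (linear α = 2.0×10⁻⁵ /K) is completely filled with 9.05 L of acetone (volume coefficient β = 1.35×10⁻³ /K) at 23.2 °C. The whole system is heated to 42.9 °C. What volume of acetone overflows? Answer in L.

0.230 L

The beaker also expands: β_container ≈ 3α = 6.0×10⁻⁵ /K
Net overflow = V₀(β_liq − 3α_cont)ΔT
β − 3α = 1.35×10⁻³ − 6.0×10⁻⁵ = 1.29×10⁻³ /K; ΔT = 19.7 K
ΔV = 9.05 × 1.29×10⁻³ × 19.7 = 0.230 L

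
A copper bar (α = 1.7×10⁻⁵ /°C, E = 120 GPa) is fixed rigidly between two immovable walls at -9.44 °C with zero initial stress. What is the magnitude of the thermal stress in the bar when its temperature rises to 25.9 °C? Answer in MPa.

σ = 72.1 MPa

Fully constrained: the free strain ε = αΔT is blocked, so σ = Eε = EαΔT.
|ΔT| = 35.34 K
σ = 120×10⁹ × 1.7×10⁻⁵ × 35.34 = 7.21×10⁷ Pa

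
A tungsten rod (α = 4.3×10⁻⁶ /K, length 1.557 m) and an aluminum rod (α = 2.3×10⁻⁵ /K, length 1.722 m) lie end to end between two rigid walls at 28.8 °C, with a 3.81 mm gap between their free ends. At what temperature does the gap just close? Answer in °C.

Gap closes when ΔL₁ + ΔL₂ = 3.81 mm = 3.81×10⁻³ m
(α₁L₁ + α₂L₂)ΔT = g
α₁L₁ + α₂L₂ = 4.3×10⁻⁶×1.557 + 2.3×10⁻⁵×1.722 = 4.63011×10⁻⁵ m/K
ΔT = 3.81×10⁻³ / 4.63011×10⁻⁵ = 82.29 K
T = 28.8 + 82.29 = 111.09 °C

T = 111 °C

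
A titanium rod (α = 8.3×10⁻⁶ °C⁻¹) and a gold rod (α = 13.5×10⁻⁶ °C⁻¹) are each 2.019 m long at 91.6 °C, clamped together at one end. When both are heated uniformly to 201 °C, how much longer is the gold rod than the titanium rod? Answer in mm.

ΔT = 109.4 K
titanium: ΔL = 8.3×10⁻⁶ × 2.019 m × 109.4 = 1.8333×10⁻³ m = 1.8333 mm
gold: ΔL = 13.5×10⁻⁶ × 2.019 m × 109.4 = 2.9819×10⁻³ m = 2.9819 mm
difference = 2.9819 − 1.8333 = 1.1486 mm

1.15 mm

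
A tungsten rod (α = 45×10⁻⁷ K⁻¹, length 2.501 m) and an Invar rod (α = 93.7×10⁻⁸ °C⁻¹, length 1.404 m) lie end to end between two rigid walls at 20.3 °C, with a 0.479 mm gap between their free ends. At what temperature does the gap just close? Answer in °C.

Gap closes when ΔL₁ + ΔL₂ = 0.479 mm = 4.79×10⁻⁴ m
(α₁L₁ + α₂L₂)ΔT = g
α₁L₁ + α₂L₂ = 45×10⁻⁷×2.501 + 93.7×10⁻⁸×1.404 = 1.2570048×10⁻⁵ m/K
ΔT = 4.79×10⁻⁴ / 1.2570048×10⁻⁵ = 38.106 K
T = 20.3 + 38.106 = 58.406 °C

T = 58.4 °C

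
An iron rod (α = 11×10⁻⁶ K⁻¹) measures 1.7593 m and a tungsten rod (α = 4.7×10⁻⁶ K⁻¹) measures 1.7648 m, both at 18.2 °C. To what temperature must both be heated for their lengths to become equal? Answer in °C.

Equal length when α₁L₁ΔT − α₂L₂ΔT = L₂ − L₁ = 5.50×10⁻³ m
α₁L₁ = 1.93523×10⁻⁵, α₂L₂ = 8.29456×10⁻⁶ → Δ(αL) = 1.105774×10⁻⁵ m/K
ΔT = 5.50×10⁻³ / 1.105774×10⁻⁵ = 497.389 K, so T = 18.2 + 497.389 = 515.589 °C

T = 515.6 °C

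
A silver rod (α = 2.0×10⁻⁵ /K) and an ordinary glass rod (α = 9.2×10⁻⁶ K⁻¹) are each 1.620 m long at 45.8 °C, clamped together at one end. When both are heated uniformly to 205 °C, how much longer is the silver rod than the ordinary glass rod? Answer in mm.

ΔT = 159.2 K
silver: ΔL = 2.0×10⁻⁵ × 1.620 m × 159.2 = 5.1581×10⁻³ m = 5.1581 mm
ordinary glass: ΔL = 9.2×10⁻⁶ × 1.620 m × 159.2 = 2.3727×10⁻³ m = 2.3727 mm
difference = 5.1581 − 2.3727 = 2.7854 mm

2.79 mm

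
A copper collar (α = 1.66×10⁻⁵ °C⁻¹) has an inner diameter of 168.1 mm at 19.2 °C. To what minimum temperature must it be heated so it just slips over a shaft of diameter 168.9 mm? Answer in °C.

Required Δd = 168.9 − 168.1 = 0.8 mm
Δd = αd₀ΔT ⇒ ΔT = Δd/(αd₀) = 0.8 / (1.66×10⁻⁵ × 168.1) = 286.69 K
T_min = 19.2 + 286.69 = 305.89 °C

T = 306 °C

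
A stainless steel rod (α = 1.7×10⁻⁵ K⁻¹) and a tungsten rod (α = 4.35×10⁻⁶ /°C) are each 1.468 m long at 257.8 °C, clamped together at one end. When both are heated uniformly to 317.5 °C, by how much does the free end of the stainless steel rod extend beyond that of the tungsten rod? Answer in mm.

1.11 mm

ΔT = 59.7 K
stainless steel: ΔL = 1.7×10⁻⁵ × 1.468 m × 59.7 = 1.4899×10⁻³ m = 1.4899 mm
tungsten: ΔL = 4.35×10⁻⁶ × 1.468 m × 59.7 = 3.8123×10⁻⁴ m = 0.38123 mm
difference = 1.4899 − 0.38123 = 1.10867 mm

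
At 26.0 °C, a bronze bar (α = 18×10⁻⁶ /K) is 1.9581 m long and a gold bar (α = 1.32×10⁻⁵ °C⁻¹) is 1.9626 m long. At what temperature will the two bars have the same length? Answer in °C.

T = 507.8 °C

Equal length when α₁L₁ΔT − α₂L₂ΔT = L₂ − L₁ = 4.50×10⁻³ m
α₁L₁ = 3.52458×10⁻⁵, α₂L₂ = 2.590632×10⁻⁵ → Δ(αL) = 9.33948×10⁻⁶ m/K
ΔT = 4.50×10⁻³ / 9.33948×10⁻⁶ = 481.826 K, so T = 26.0 + 481.826 = 507.826 °C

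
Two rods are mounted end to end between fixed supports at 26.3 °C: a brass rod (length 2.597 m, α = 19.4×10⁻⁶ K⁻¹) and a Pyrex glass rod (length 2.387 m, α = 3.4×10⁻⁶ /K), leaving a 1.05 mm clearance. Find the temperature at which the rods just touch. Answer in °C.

T = 44.2 °C

α₁L₁ = 5.03818×10⁻⁵ m/K, α₂L₂ = 8.1158×10⁻⁶ m/K → total 5.84976×10⁻⁵ m/K
ΔT = g/(α₁L₁+α₂L₂) = 1.05×10⁻³ / 5.84976×10⁻⁵ = 17.949 K
T = 26.3 + 17.949 = 44.249 °C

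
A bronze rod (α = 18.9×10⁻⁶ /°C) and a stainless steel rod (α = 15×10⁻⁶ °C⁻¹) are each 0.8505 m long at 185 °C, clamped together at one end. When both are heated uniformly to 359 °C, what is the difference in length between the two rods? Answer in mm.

ΔT = 174 K
bronze: ΔL = 18.9×10⁻⁶ × 0.8505 m × 174 = 2.7970×10⁻³ m = 2.7970 mm
stainless steel: ΔL = 15×10⁻⁶ × 0.8505 m × 174 = 2.2198×10⁻³ m = 2.2198 mm
difference = 2.7970 − 2.2198 = 0.5772 mm

0.577 mm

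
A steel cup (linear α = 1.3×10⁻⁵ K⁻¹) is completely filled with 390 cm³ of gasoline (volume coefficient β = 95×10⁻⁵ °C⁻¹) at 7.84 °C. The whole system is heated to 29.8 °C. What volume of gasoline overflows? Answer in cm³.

7.80 cm³

The cup also expands: β_container ≈ 3α = 3.9×10⁻⁵ /K
Net overflow = V₀(β_liq − 3α_cont)ΔT
β − 3α = 9.50×10⁻⁴ − 3.9×10⁻⁵ = 9.11×10⁻⁴ /K; ΔT = 21.96 K
ΔV = 390 × 9.11×10⁻⁴ × 21.96 = 7.80 cm³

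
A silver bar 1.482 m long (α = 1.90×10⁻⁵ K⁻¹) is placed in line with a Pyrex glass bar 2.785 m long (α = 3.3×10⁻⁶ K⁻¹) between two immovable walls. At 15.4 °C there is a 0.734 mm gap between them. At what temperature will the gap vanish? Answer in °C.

Gap closes when ΔL₁ + ΔL₂ = 0.734 mm = 7.34×10⁻⁴ m
(α₁L₁ + α₂L₂)ΔT = g
α₁L₁ + α₂L₂ = 1.90×10⁻⁵×1.482 + 3.3×10⁻⁶×2.785 = 3.73485×10⁻⁵ m/K
ΔT = 7.34×10⁻⁴ / 3.73485×10⁻⁵ = 19.653 K
T = 15.4 + 19.653 = 35.053 °C

T = 35.1 °C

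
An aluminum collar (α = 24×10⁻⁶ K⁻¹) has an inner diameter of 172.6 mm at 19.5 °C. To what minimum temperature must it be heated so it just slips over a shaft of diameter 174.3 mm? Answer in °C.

Required Δd = 174.3 − 172.6 = 1.7 mm
Δd = αd₀ΔT ⇒ ΔT = Δd/(αd₀) = 1.7 / (24×10⁻⁶ × 172.6) = 410.39 K
T_min = 19.5 + 410.39 = 429.89 °C

T = 430 °C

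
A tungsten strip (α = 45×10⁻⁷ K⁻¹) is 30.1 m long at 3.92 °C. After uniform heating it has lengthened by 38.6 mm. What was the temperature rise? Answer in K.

ΔL = αL₀ΔT ⇒ ΔT = ΔL / (αL₀)
ΔT = 38.6×10⁻³ m / (45×10⁻⁷ × 30.1 m) = 284.98 K

ΔT = 285 K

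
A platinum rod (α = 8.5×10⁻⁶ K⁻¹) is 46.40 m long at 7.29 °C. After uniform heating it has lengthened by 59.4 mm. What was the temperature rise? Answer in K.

ΔT = 151 K

ΔL = αL₀ΔT ⇒ ΔT = ΔL / (αL₀)
ΔT = 59.4×10⁻³ m / (8.5×10⁻⁶ × 46.40 m) = 150.61 K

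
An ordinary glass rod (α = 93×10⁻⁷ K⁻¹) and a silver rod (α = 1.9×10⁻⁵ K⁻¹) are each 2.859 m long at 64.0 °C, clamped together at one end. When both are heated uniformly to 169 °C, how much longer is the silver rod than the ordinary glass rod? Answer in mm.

2.91 mm

ΔT = 105.0 K
ordinary glass: ΔL = 93×10⁻⁷ × 2.859 m × 105.0 = 2.7918×10⁻³ m = 2.7918 mm
silver: ΔL = 1.9×10⁻⁵ × 2.859 m × 105.0 = 5.7037×10⁻³ m = 5.7037 mm
difference = 5.7037 − 2.7918 = 2.9119 mm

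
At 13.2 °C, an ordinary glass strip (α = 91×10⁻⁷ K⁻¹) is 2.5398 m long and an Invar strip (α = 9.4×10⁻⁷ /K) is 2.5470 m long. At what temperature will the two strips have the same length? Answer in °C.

T = 360.7 °C

Equal length when α₁L₁ΔT − α₂L₂ΔT = L₂ − L₁ = 7.20×10⁻³ m
α₁L₁ = 2.311218×10⁻⁵, α₂L₂ = 2.39418×10⁻⁶ → Δ(αL) = 2.0718×10⁻⁵ m/K
ΔT = 7.20×10⁻³ / 2.0718×10⁻⁵ = 347.524 K, so T = 13.2 + 347.524 = 360.724 °C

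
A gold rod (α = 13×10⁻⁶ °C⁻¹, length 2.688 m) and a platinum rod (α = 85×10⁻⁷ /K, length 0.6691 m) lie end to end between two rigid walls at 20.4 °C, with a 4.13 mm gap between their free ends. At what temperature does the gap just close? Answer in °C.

T = 122 °C

Gap closes when ΔL₁ + ΔL₂ = 4.13 mm = 4.13×10⁻³ m
(α₁L₁ + α₂L₂)ΔT = g
α₁L₁ + α₂L₂ = 13×10⁻⁶×2.688 + 85×10⁻⁷×0.6691 = 4.063135×10⁻⁵ m/K
ΔT = 4.13×10⁻³ / 4.063135×10⁻⁵ = 101.65 K
T = 20.4 + 101.65 = 122.05 °C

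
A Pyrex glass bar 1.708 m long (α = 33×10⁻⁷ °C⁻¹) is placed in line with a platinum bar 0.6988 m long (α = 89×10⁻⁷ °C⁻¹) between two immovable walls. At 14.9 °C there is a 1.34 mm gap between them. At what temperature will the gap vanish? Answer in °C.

T = 128 °C

Gap closes when ΔL₁ + ΔL₂ = 1.34 mm = 1.34×10⁻³ m
(α₁L₁ + α₂L₂)ΔT = g
α₁L₁ + α₂L₂ = 33×10⁻⁷×1.708 + 89×10⁻⁷×0.6988 = 1.185572×10⁻⁵ m/K
ΔT = 1.34×10⁻³ / 1.185572×10⁻⁵ = 113.03 K
T = 14.9 + 113.03 = 127.93 °C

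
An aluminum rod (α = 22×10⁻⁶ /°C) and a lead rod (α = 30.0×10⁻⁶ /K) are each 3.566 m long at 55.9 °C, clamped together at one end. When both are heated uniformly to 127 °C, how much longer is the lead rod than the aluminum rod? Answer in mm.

2.03 mm

ΔT = 71.1 K
aluminum: ΔL = 22×10⁻⁶ × 3.566 m × 71.1 = 5.5779×10⁻³ m = 5.5779 mm
lead: ΔL = 30.0×10⁻⁶ × 3.566 m × 71.1 = 7.6063×10⁻³ m = 7.6063 mm
difference = 7.6063 − 5.5779 = 2.0284 mm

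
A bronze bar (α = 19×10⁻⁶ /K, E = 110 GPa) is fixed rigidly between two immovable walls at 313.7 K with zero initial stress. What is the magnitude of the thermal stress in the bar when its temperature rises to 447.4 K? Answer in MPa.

σ = 279 MPa

Fully constrained: the free strain ε = αΔT is blocked, so σ = Eε = EαΔT.
|ΔT| = 133.7 K
σ = 110×10⁹ × 19×10⁻⁶ × 133.7 = 2.79×10⁸ Pa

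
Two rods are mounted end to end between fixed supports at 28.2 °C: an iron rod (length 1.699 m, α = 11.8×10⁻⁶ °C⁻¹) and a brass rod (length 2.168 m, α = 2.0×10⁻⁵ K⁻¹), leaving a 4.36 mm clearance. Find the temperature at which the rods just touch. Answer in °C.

T = 97.0 °C

Gap closes when ΔL₁ + ΔL₂ = 4.36 mm = 4.36×10⁻³ m
(α₁L₁ + α₂L₂)ΔT = g
α₁L₁ + α₂L₂ = 11.8×10⁻⁶×1.699 + 2.0×10⁻⁵×2.168 = 6.34082×10⁻⁵ m/K
ΔT = 4.36×10⁻³ / 6.34082×10⁻⁵ = 68.761 K
T = 28.2 + 68.761 = 96.961 °C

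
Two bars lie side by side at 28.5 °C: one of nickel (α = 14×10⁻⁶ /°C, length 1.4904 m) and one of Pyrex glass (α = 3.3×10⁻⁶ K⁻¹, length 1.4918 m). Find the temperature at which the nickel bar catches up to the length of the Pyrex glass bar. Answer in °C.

T = 116.3 °C

Equal length when α₁L₁ΔT − α₂L₂ΔT = L₂ − L₁ = 1.40×10⁻³ m
α₁L₁ = 2.08656×10⁻⁵, α₂L₂ = 4.92294×10⁻⁶ → Δ(αL) = 1.594266×10⁻⁵ m/K
ΔT = 1.40×10⁻³ / 1.594266×10⁻⁵ = 87.815 K, so T = 28.5 + 87.815 = 116.315 °C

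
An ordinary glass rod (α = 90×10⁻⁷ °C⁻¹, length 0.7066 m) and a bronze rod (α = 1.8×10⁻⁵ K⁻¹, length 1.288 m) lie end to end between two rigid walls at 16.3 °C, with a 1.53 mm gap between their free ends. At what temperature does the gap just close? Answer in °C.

α₁L₁ = 6.3594×10⁻⁶ m/K, α₂L₂ = 2.3184×10⁻⁵ m/K → total 2.95434×10⁻⁵ m/K
ΔT = g/(α₁L₁+α₂L₂) = 1.53×10⁻³ / 2.95434×10⁻⁵ = 51.788 K
T = 16.3 + 51.788 = 68.088 °C

T = 68.1 °C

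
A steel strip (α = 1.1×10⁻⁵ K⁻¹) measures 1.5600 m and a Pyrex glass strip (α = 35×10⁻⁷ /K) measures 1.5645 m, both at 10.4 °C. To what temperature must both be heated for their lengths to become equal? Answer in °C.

T = 395.5 °C

L₁(1 + α₁ΔT) = L₂(1 + α₂ΔT) ⇒ ΔT = (L₂ − L₁)/(α₁L₁ − α₂L₂)
L₂ − L₁ = 1.5645 − 1.5600 = 4.50×10⁻³ m
α₁L₁ − α₂L₂ = 1.1×10⁻⁵×1.5600 − 35×10⁻⁷×1.5645 = 1.168425×10⁻⁵ m/K
ΔT = 4.50×10⁻³ / 1.168425×10⁻⁵ = 385.134 K
T = 10.4 + 385.134 = 395.534 °C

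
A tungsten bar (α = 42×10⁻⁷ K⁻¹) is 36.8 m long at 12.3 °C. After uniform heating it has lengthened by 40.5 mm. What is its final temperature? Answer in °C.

ΔL = αL₀ΔT ⇒ ΔT = ΔL / (αL₀)
ΔT = 40.5×10⁻³ m / (42×10⁻⁷ × 36.8 m) = 262.03 K
T = 12.3 + 262.03 = 274.33 °C

T = 274 °C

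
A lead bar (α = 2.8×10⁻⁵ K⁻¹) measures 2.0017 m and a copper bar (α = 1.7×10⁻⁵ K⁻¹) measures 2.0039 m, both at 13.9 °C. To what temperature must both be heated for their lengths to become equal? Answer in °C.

L₁(1 + α₁ΔT) = L₂(1 + α₂ΔT) ⇒ ΔT = (L₂ − L₁)/(α₁L₁ − α₂L₂)
L₂ − L₁ = 2.0039 − 2.0017 = 2.20×10⁻³ m
α₁L₁ − α₂L₂ = 2.8×10⁻⁵×2.0017 − 1.7×10⁻⁵×2.0039 = 2.19813×10⁻⁵ m/K
ΔT = 2.20×10⁻³ / 2.19813×10⁻⁵ = 100.085 K
T = 13.9 + 100.085 = 113.985 °C

T = 114.0 °C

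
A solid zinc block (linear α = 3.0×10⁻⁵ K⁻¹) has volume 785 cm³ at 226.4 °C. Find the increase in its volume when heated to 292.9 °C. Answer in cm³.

Isotropic solid: β ≈ 3α = 9.0×10⁻⁵ /K; ΔT = 66.5 K
ΔV = 3αV₀ΔT = 3(3.0×10⁻⁵)(785)(66.5) = 4.70 cm³

ΔV = 4.70 cm³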